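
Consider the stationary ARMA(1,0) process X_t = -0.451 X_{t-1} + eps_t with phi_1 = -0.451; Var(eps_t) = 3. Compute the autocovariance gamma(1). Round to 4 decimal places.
\gamma(1) = -1.6985

Multiply the model equation by X_{t-k} and take expectations. With theta_0 = psi_0 = 1 and psi_j the MA(infinity) weights, this gives
  gamma(k) - sum_i phi_i gamma(k-i) = c_k,
  c_k = sigma^2 * sum_{j=k..q} theta_j psi_{j-k}   (c_k = 0 for k > q),
using gamma(-m) = gamma(m).
Pure AR (q = 0): c_0 = sigma^2 = 3, c_k = 0 for k >= 1.
Equations for k = 0 and k = 1 (AR order 1):
  gamma(0) = phi_1 gamma(1) + c_0
  gamma(1) = phi_1 gamma(0) + c_1
Substituting the second into the first: gamma(0) (1 - phi_1^2) = c_0 + phi_1 c_1, so
  gamma(0) = c_0 / (1 - phi_1^2) = 3 / (1 - (-0.451)^2) = 3 / 0.796599 = 3.76601.
  gamma(1) = phi_1 gamma(0) = (-0.451)(3.76601) = -1.698471.
Therefore gamma(1) = -1.6985 (to 4 decimal places).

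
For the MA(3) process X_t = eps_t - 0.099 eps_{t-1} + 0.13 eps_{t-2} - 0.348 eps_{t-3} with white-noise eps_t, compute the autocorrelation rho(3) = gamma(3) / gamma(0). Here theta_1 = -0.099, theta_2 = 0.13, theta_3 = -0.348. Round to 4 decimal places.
\rho(3) = -0.3032

For an MA(q) process with theta_0 = 1, the autocovariance is
  gamma(k) = sigma^2 * sum_{i=0..q-k} theta_i * theta_{i+k},
and rho(k) = gamma(k) / gamma(0). Sigma^2 cancels.
  numerator   = (1)*(-0.348) = -0.348.
  denominator = (1)^2 + (-0.099)^2 + (0.13)^2 + (-0.348)^2 = 1.147805.
  rho(3) = -0.348 / 1.147805 = -0.3032.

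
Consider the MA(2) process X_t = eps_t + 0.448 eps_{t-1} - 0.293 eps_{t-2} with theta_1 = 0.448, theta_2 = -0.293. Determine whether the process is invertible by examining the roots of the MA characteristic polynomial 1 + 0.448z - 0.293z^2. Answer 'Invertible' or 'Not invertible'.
\text{Invertible}

The MA(q) characteristic polynomial is P(z) = 1 + 0.448z - 0.293z^2.
Invertibility requires all roots to lie outside the unit circle, i.e. |z| > 1 for every root.
Set 1 + (0.448) z + (-0.293) z^2 = 0, i.e. a z^2 + b z + c = 0 with a = -0.293, b = 0.448, c = 1.
Discriminant D = b^2 - 4ac = (0.448)^2 - 4*(-0.293)*1 = 0.200704 - (-1.172) = 1.372704.
D >= 0, so the roots are real: z = (-b +/- sqrt(D)) / (2a) = (-0.448 +/- 1.171625) / (-0.586).
  z_1 = (-0.448 + 1.171625) / (-0.586) = -1.2349,   |z_1| = 1.2349.
  z_2 = (-0.448 - 1.171625) / (-0.586) = 2.7639,   |z_2| = 2.7639.
Moduli of all roots: 1.2349, 2.7639.
All moduli strictly greater than 1? Yes.
Verdict: Invertible.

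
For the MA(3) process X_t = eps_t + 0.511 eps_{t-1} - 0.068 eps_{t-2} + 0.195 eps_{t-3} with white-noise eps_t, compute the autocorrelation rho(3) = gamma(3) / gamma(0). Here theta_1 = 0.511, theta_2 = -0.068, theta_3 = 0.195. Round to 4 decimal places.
\rho(3) = 0.1496

For an MA(q) process with theta_0 = 1, the autocovariance is
  gamma(k) = sigma^2 * sum_{i=0..q-k} theta_i * theta_{i+k},
and rho(k) = gamma(k) / gamma(0). Sigma^2 cancels.
  numerator   = (1)*(0.195) = 0.195.
  denominator = (1)^2 + (0.511)^2 + (-0.068)^2 + (0.195)^2 = 1.30377.
  rho(3) = 0.195 / 1.30377 = 0.1496.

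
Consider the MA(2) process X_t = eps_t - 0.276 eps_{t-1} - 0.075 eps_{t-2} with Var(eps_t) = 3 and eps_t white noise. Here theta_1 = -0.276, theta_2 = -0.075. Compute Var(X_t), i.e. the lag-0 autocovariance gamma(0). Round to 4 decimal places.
\gamma(0) = 3.2454

For an MA(q) process X_t = eps_t + sum_i theta_i eps_{t-i} with
Var(eps_t) = sigma^2, the variance is
  gamma(0) = sigma^2 * (1 + sum_i theta_i^2).
  sum_i theta_i^2 = (-0.276)^2 + (-0.075)^2 = 0.076176 + 0.005625 = 0.081801.
  gamma(0) = 3 * (1 + 0.081801) = 3 * 1.081801 = 3.245403, which rounds to 3.2454.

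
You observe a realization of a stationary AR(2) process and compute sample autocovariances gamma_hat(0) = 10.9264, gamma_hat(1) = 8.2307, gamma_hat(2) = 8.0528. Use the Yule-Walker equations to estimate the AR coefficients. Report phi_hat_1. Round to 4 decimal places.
\hat\phi_{1} = 0.4580

The Yule-Walker equations for an AR(p) process read, in matrix form,
  Gamma_p phi = r_p,   with   (Gamma_p)_{ij} = gamma(|i - j|),
                       (r_p)_i = gamma(i),   i,j = 1..p.
Substitute the sample gammas (Toeplitz matrix and right-hand side of size 2):
  Gamma_p = [[10.9264, 8.2307], [8.2307, 10.9264]]
  r_p     = [8.2307, 8.0528]
Written out:
  10.9264 phi_1 + 8.2307 phi_2 = 8.2307
  8.2307 phi_1 + 10.9264 phi_2 = 8.0528
Solve by Cramer's rule:
  det = gamma(0)^2 - gamma(1)^2 = (10.9264)^2 - (8.2307)^2 = 119.38621696 - 67.74442249 = 51.64179447
  phi_hat_1 = [gamma(1) gamma(0) - gamma(1) gamma(2)] / det = [(8.2307)(10.9264) - (8.2307)(8.0528)] / 51.64179447 = 23.65173952 / 51.64179447 = 0.458
  phi_hat_2 = [gamma(0) gamma(2) - gamma(1)^2] / det = [(10.9264)(8.0528) - (8.2307)^2] / 51.64179447 = 20.24369143 / 51.64179447 = 0.392
So phi_hat = [0.4580, 0.3920].
Therefore phi_hat_1 = 0.4580.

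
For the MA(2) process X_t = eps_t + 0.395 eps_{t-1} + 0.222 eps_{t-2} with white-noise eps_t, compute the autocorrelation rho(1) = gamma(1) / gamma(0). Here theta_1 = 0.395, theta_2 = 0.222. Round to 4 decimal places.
\rho(1) = 0.4005

For an MA(q) process with theta_0 = 1, the autocovariance is
  gamma(k) = sigma^2 * sum_{i=0..q-k} theta_i * theta_{i+k},
and rho(k) = gamma(k) / gamma(0). Sigma^2 cancels.
  numerator   = (1)*(0.395) + (0.395)*(0.222) = 0.48269.
  denominator = (1)^2 + (0.395)^2 + (0.222)^2 = 1.205309.
  rho(1) = 0.48269 / 1.205309 = 0.4005.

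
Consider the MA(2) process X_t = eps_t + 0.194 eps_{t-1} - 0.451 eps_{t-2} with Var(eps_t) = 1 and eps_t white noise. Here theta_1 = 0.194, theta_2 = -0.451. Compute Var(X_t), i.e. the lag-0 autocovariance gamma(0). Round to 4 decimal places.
\gamma(0) = 1.2410

For an MA(q) process X_t = eps_t + sum_i theta_i eps_{t-i} with
Var(eps_t) = sigma^2, the variance is
  gamma(0) = sigma^2 * (1 + sum_i theta_i^2).
  sum_i theta_i^2 = (0.194)^2 + (-0.451)^2 = 0.037636 + 0.203401 = 0.241037.
  gamma(0) = 1 * (1 + 0.241037) = 1 * 1.241037 = 1.241037, which rounds to 1.2410.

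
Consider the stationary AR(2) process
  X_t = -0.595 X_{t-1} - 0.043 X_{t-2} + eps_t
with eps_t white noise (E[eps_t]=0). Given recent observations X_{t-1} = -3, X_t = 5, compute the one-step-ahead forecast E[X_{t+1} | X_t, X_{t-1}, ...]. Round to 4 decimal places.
E[X_{t+1} \mid \mathcal F_t] = -2.8460

For an AR(p) model X_t = c + sum_i phi_i X_{t-i} + eps_t, the
one-step-ahead conditional mean is
  E[X_{t+1} | X_t, ...] = c + sum_i phi_i X_{t+1-i}.
Substitute known values:
  E[X_{t+1} | ...] = (-0.595) * (5) + (-0.043) * (-3)
                   = -2.8460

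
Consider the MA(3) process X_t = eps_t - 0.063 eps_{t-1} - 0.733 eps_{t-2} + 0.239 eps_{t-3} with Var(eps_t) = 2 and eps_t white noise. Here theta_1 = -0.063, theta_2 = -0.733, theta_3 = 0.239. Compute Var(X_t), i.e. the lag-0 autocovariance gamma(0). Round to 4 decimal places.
\gamma(0) = 3.1968

For an MA(q) process X_t = eps_t + sum_i theta_i eps_{t-i} with
Var(eps_t) = sigma^2, the variance is
  gamma(0) = sigma^2 * (1 + sum_i theta_i^2).
  sum_i theta_i^2 = (-0.063)^2 + (-0.733)^2 + (0.239)^2 = 0.003969 + 0.537289 + 0.057121 = 0.598379.
  gamma(0) = 2 * (1 + 0.598379) = 2 * 1.598379 = 3.196758, which rounds to 3.1968.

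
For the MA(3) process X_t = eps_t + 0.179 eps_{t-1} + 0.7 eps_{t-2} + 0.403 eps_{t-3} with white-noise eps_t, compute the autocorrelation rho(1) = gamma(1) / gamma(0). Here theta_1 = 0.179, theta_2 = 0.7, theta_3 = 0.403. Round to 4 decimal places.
\rho(1) = 0.3481

For an MA(q) process with theta_0 = 1, the autocovariance is
  gamma(k) = sigma^2 * sum_{i=0..q-k} theta_i * theta_{i+k},
and rho(k) = gamma(k) / gamma(0). Sigma^2 cancels.
  numerator   = (1)*(0.179) + (0.179)*(0.7) + (0.7)*(0.403) = 0.5864.
  denominator = (1)^2 + (0.179)^2 + (0.7)^2 + (0.403)^2 = 1.68445.
  rho(1) = 0.5864 / 1.68445 = 0.3481.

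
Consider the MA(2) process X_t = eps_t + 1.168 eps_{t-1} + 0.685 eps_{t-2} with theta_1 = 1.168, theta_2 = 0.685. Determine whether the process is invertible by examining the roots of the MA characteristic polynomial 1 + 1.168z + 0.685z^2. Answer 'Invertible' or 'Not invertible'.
\text{Invertible}

The MA(q) characteristic polynomial is P(z) = 1 + 1.168z + 0.685z^2.
Invertibility requires all roots to lie outside the unit circle, i.e. |z| > 1 for every root.
Set 1 + (1.168) z + (0.685) z^2 = 0, i.e. a z^2 + b z + c = 0 with a = 0.685, b = 1.168, c = 1.
Discriminant D = b^2 - 4ac = (1.168)^2 - 4*(0.685)*1 = 1.364224 - (2.74) = -1.375776.
D < 0, so the roots are the complex-conjugate pair z = (-b +/- i sqrt(-D)) / (2a) = -0.8526 +/- 0.8562i.
For a conjugate pair |z|^2 = z * conj(z) = (product of roots) = c/a = 1/(0.685) = 1.459854, so |z| = sqrt(1.459854) = 1.2082 for both roots.
Moduli of all roots: 1.2082, 1.2082.
All moduli strictly greater than 1? Yes.
Verdict: Invertible.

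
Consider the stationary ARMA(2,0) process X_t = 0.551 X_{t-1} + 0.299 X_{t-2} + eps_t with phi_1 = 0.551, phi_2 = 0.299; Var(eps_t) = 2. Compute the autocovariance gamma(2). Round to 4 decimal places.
\gamma(2) = 4.2074

Multiply the model equation by X_{t-k} and take expectations. With theta_0 = psi_0 = 1 and psi_j the MA(infinity) weights, this gives
  gamma(k) - sum_i phi_i gamma(k-i) = c_k,
  c_k = sigma^2 * sum_{j=k..q} theta_j psi_{j-k}   (c_k = 0 for k > q),
using gamma(-m) = gamma(m).
Pure AR (q = 0): c_0 = sigma^2 = 2, c_k = 0 for k >= 1.
Equations for k = 0, 1, 2 (AR order 2, c_2 = 0):
  (E0) gamma(0) = phi_1 gamma(1) + phi_2 gamma(2) + c_0
  (E1) gamma(1) = phi_1 gamma(0) + phi_2 gamma(1) + c_1
  (E2) gamma(2) = phi_1 gamma(1) + phi_2 gamma(0)
From (E1): gamma(1) = A gamma(0) + B with
  A = phi_1 / (1 - phi_2) = 0.551 / 0.701 = 0.78602,   B = c_1 / (1 - phi_2) = 0 / 0.701 = 0.
Insert (E2) into (E0): gamma(0) (1 - phi_2^2) = phi_1 (1 + phi_2) gamma(1) + c_0.
  phi_1 (1 + phi_2) = (0.551)(1.299) = 0.715749,   1 - phi_2^2 = 0.910599.
Replace gamma(1) by A gamma(0) + B and collect gamma(0):
  gamma(0) [0.910599 - (0.715749)(0.78602)] = c_0 = 2
  gamma(0) * 0.348006 = 2
  gamma(0) = 2 / 0.348006 = 5.747027.
  gamma(1) = A gamma(0) = (0.78602)(5.747027) = 4.517278.
  gamma(2) = phi_1 gamma(1) + phi_2 gamma(0) = (0.551)(4.517278) + (0.299)(5.747027) = 4.207382.
Therefore gamma(2) = 4.2074 (to 4 decimal places).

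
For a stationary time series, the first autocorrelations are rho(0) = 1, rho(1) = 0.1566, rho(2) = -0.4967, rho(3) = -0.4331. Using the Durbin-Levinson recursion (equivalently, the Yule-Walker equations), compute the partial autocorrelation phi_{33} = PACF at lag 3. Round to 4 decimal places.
\phi_{33} = -0.3301

The PACF at lag k is phi_{kk}, the last component of the solution
to the Yule-Walker system G_k phi = r_k where
  (G_k)_{ij} = rho(|i - j|), (r_k)_i = rho(i), i,j = 1..k.
Equivalently, Durbin-Levinson gives phi_{kk} iteratively:
  phi_{11} = rho(1)
  phi_{kk} = [rho(k) - sum_{j=1..k-1} phi_{k-1,j} rho(k-j)]
            / [1 - sum_{j=1..k-1} phi_{k-1,j} rho(j)],
  phi_{k,j} = phi_{k-1,j} - phi_{kk} phi_{k-1,k-j},  j = 1..k-1.
Step k = 1:
  phi_11 = rho(1) = 0.1566.
Step k = 2:
  phi_22 = [rho(2) - phi_11 rho(1)] / [1 - phi_11 rho(1)] = [-0.4967 - (0.1566)(0.1566)] / [1 - (0.1566)(0.1566)]
         = -0.52122356 / 0.97547644 = -0.534327.
  Update: phi_21 = phi_11 - phi_22 phi_11 = 0.1566 - (-0.534327)(0.1566) = 0.240276.
Step k = 3:
  phi_33 = [rho(3) - phi_21 rho(2) - phi_22 rho(1)] / [1 - phi_21 rho(1) - phi_22 rho(2)]
    numerator   = -0.4331 - (0.240276)(-0.4967) - (-0.534327)(0.1566) = -0.23007946
    denominator = 1 - (0.240276)(0.1566) - (-0.534327)(-0.4967) = 0.69697253
  phi_33 = -0.23007946 / 0.69697253 = -0.3301.
Therefore phi_{33} = -0.3301.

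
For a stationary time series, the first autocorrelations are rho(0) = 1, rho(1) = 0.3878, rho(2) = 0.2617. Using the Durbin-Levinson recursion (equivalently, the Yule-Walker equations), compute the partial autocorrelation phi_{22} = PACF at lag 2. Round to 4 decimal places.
\phi_{22} = 0.1310

The PACF at lag k is phi_{kk}, the last component of the solution
to the Yule-Walker system G_k phi = r_k where
  (G_k)_{ij} = rho(|i - j|), (r_k)_i = rho(i), i,j = 1..k.
Equivalently, Durbin-Levinson gives phi_{kk} iteratively:
  phi_{11} = rho(1)
  phi_{kk} = [rho(k) - sum_{j=1..k-1} phi_{k-1,j} rho(k-j)]
            / [1 - sum_{j=1..k-1} phi_{k-1,j} rho(j)],
  phi_{k,j} = phi_{k-1,j} - phi_{kk} phi_{k-1,k-j},  j = 1..k-1.
Step k = 1:
  phi_11 = rho(1) = 0.3878.
Step k = 2:
  phi_22 = [rho(2) - phi_11 rho(1)] / [1 - phi_11 rho(1)] = [0.2617 - (0.3878)(0.3878)] / [1 - (0.3878)(0.3878)]
         = 0.11131116 / 0.84961116 = 0.131.
Therefore phi_{22} = 0.1310.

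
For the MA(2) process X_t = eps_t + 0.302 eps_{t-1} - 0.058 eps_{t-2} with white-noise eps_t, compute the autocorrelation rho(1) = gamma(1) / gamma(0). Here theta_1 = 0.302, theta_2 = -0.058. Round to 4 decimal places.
\rho(1) = 0.2599

For an MA(q) process with theta_0 = 1, the autocovariance is
  gamma(k) = sigma^2 * sum_{i=0..q-k} theta_i * theta_{i+k},
and rho(k) = gamma(k) / gamma(0). Sigma^2 cancels.
  numerator   = (1)*(0.302) + (0.302)*(-0.058) = 0.284484.
  denominator = (1)^2 + (0.302)^2 + (-0.058)^2 = 1.094568.
  rho(1) = 0.284484 / 1.094568 = 0.2599.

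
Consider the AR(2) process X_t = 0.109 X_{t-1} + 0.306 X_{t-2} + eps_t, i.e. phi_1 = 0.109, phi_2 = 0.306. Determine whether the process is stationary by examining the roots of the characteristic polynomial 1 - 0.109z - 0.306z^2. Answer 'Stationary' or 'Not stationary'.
\text{Stationary}

The AR(p) characteristic polynomial is P(z) = 1 - 0.109z - 0.306z^2.
Stationarity requires all roots to lie outside the unit circle, i.e. |z| > 1 for every root.
Set 1 + (-0.109) z + (-0.306) z^2 = 0, i.e. a z^2 + b z + c = 0 with a = -0.306, b = -0.109, c = 1.
Discriminant D = b^2 - 4ac = (-0.109)^2 - 4*(-0.306)*1 = 0.011881 - (-1.224) = 1.235881.
D >= 0, so the roots are real: z = (-b +/- sqrt(D)) / (2a) = (0.109 +/- 1.111702) / (-0.612).
  z_1 = (0.109 + 1.111702) / (-0.612) = -1.9946,   |z_1| = 1.9946.
  z_2 = (0.109 - 1.111702) / (-0.612) = 1.6384,   |z_2| = 1.6384.
Moduli of all roots: 1.9946, 1.6384.
All moduli strictly greater than 1? Yes.
Verdict: Stationary.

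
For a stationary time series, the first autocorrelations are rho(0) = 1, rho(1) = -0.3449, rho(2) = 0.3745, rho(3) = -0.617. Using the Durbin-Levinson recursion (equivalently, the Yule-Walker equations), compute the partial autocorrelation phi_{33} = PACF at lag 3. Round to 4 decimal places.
\phi_{33} = -0.5270

The PACF at lag k is phi_{kk}, the last component of the solution
to the Yule-Walker system G_k phi = r_k where
  (G_k)_{ij} = rho(|i - j|), (r_k)_i = rho(i), i,j = 1..k.
Equivalently, Durbin-Levinson gives phi_{kk} iteratively:
  phi_{11} = rho(1)
  phi_{kk} = [rho(k) - sum_{j=1..k-1} phi_{k-1,j} rho(k-j)]
            / [1 - sum_{j=1..k-1} phi_{k-1,j} rho(j)],
  phi_{k,j} = phi_{k-1,j} - phi_{kk} phi_{k-1,k-j},  j = 1..k-1.
Step k = 1:
  phi_11 = rho(1) = -0.3449.
Step k = 2:
  phi_22 = [rho(2) - phi_11 rho(1)] / [1 - phi_11 rho(1)] = [0.3745 - (-0.3449)(-0.3449)] / [1 - (-0.3449)(-0.3449)]
         = 0.25554399 / 0.88104399 = 0.290047.
  Update: phi_21 = phi_11 - phi_22 phi_11 = -0.3449 - (0.290047)(-0.3449) = -0.244863.
Step k = 3:
  phi_33 = [rho(3) - phi_21 rho(2) - phi_22 rho(1)] / [1 - phi_21 rho(1) - phi_22 rho(2)]
    numerator   = -0.617 - (-0.244863)(0.3745) - (0.290047)(-0.3449) = -0.42526172
    denominator = 1 - (-0.244863)(-0.3449) - (0.290047)(0.3745) = 0.80692427
  phi_33 = -0.42526172 / 0.80692427 = -0.527.
Therefore phi_{33} = -0.5270.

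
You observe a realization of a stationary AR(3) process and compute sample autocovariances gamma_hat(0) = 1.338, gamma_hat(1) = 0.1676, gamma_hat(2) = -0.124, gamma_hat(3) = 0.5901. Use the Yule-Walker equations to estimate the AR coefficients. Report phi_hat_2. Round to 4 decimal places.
\hat\phi_{2} = -0.1770

The Yule-Walker equations for an AR(p) process read, in matrix form,
  Gamma_p phi = r_p,   with   (Gamma_p)_{ij} = gamma(|i - j|),
                       (r_p)_i = gamma(i),   i,j = 1..p.
Substitute the sample gammas (Toeplitz matrix and right-hand side of size 3):
  Gamma_p = [[1.338, 0.1676, -0.124], [0.1676, 1.338, 0.1676], [-0.124, 0.1676, 1.338]]
  r_p     = [0.1676, -0.124, 0.5901]
Written out (R1..R3):
  (R1) 1.338 phi_1 + 0.1676 phi_2 - 0.124 phi_3 = 0.1676
  (R2) 0.1676 phi_1 + 1.338 phi_2 + 0.1676 phi_3 = -0.124
  (R3) -0.124 phi_1 + 0.1676 phi_2 + 1.338 phi_3 = 0.5901
Gaussian elimination:
  R2 <- R2 - (0.1676/1.338) R1 = R2 - (0.125262) R1:  1.317006 phi_2 + 0.183132 phi_3 = -0.144994
  R3 <- R3 - (-0.124/1.338) R1 = R3 - (-0.092676) R1:  0.183132 phi_2 + 1.326508 phi_3 = 0.605632
  R3 <- R3 - (0.183132/1.317006) R2 = R3 - (0.139052) R2:  1.301043 phi_3 = 0.625794
Back-substitution:
  phi_hat_3 = 0.625794 / 1.301043 = 0.480994
  phi_hat_2 = (-0.144994 - (0.183132)(0.480994)) / 1.317006 = -0.176977
  phi_hat_1 = (0.1676 - (0.1676)(-0.176977) - (-0.124)(0.480994)) / 1.338 = 0.192006
So phi_hat = [0.1920, -0.1770, 0.4810].
Therefore phi_hat_2 = -0.1770.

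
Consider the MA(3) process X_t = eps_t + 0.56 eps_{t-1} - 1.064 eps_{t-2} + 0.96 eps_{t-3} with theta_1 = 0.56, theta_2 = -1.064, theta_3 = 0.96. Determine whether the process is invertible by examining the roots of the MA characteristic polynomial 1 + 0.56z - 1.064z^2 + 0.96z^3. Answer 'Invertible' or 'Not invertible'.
\text{Not invertible}

The MA(q) characteristic polynomial is P(z) = 1 + 0.56z - 1.064z^2 + 0.96z^3.
Invertibility requires all roots to lie outside the unit circle, i.e. |z| > 1 for every root.
Degree 3: look for a simple real root z0 first, then factor out (1 - z/z0) and solve the remaining quadratic.
Testing z0 = -0.625: P(-0.625) = 1 + (0.56)(-0.625) + (-1.064)(-0.625)^2 + (0.96)(-0.625)^3
  = 1 + (-0.35) + (-0.415625) + (-0.234375) = 0.  So z_0 = -0.625 is a root, |z_0| = 0.625.
Divide out the factor (1 + 1.6 z) = (1 - z/z0) (since 1/z0 = -1.6):
  P(z) = (1 + 1.6 z)(1 + (-1.04) z + (0.6) z^2)
  [check: z-coef -1.04 - (-1.6) = 0.56; z^2-coef 0.6 - (-1.6)(-1.04) = -1.064; z^3-coef -(-1.6)(0.6) = 0.96.]
Remaining roots from the quadratic factor 1 + (-1.04) z + (0.6) z^2:
  Set 1 + (-1.04) z + (0.6) z^2 = 0, i.e. a z^2 + b z + c = 0 with a = 0.6, b = -1.04, c = 1.
  Discriminant D = b^2 - 4ac = (-1.04)^2 - 4*(0.6)*1 = 1.0816 - (2.4) = -1.3184.
  D < 0, so the roots are the complex-conjugate pair z = (-b +/- i sqrt(-D)) / (2a) = 0.8667 +/- 0.9568i.
  For a conjugate pair |z|^2 = z * conj(z) = (product of roots) = c/a = 1/(0.6) = 1.666667, so |z| = sqrt(1.666667) = 1.291 for both roots.
Moduli of all roots: 0.6250, 1.2910, 1.2910.
All moduli strictly greater than 1? No.
Verdict: Not invertible.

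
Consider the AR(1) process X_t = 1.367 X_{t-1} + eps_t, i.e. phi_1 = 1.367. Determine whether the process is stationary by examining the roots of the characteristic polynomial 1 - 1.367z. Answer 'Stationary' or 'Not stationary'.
\text{Not stationary}

The AR(p) characteristic polynomial is P(z) = 1 - 1.367z.
Stationarity requires all roots to lie outside the unit circle, i.e. |z| > 1 for every root.
This is linear in z: 1 + (-1.367) z = 0  =>  z = -1/(-1.367) = 0.731529,  |z| = 0.731529.
Moduli of all roots: 0.7315.
All moduli strictly greater than 1? No.
Verdict: Not stationary.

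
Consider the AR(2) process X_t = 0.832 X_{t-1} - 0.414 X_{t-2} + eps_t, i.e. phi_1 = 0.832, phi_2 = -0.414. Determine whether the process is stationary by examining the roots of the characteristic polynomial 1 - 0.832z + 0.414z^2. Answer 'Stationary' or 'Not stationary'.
\text{Stationary}

The AR(p) characteristic polynomial is P(z) = 1 - 0.832z + 0.414z^2.
Stationarity requires all roots to lie outside the unit circle, i.e. |z| > 1 for every root.
Set 1 + (-0.832) z + (0.414) z^2 = 0, i.e. a z^2 + b z + c = 0 with a = 0.414, b = -0.832, c = 1.
Discriminant D = b^2 - 4ac = (-0.832)^2 - 4*(0.414)*1 = 0.692224 - (1.656) = -0.963776.
D < 0, so the roots are the complex-conjugate pair z = (-b +/- i sqrt(-D)) / (2a) = 1.0048 +/- 1.1857i.
For a conjugate pair |z|^2 = z * conj(z) = (product of roots) = c/a = 1/(0.414) = 2.415459, so |z| = sqrt(2.415459) = 1.5542 for both roots.
Moduli of all roots: 1.5542, 1.5542.
All moduli strictly greater than 1? Yes.
Verdict: Stationary.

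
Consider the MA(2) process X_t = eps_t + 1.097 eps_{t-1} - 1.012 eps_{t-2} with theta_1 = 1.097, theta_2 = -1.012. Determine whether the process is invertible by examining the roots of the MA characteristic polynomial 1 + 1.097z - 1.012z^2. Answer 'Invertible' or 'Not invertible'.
\text{Not invertible}

The MA(q) characteristic polynomial is P(z) = 1 + 1.097z - 1.012z^2.
Invertibility requires all roots to lie outside the unit circle, i.e. |z| > 1 for every root.
Set 1 + (1.097) z + (-1.012) z^2 = 0, i.e. a z^2 + b z + c = 0 with a = -1.012, b = 1.097, c = 1.
Discriminant D = b^2 - 4ac = (1.097)^2 - 4*(-1.012)*1 = 1.203409 - (-4.048) = 5.251409.
D >= 0, so the roots are real: z = (-b +/- sqrt(D)) / (2a) = (-1.097 +/- 2.291595) / (-2.024).
  z_1 = (-1.097 + 2.291595) / (-2.024) = -0.5902,   |z_1| = 0.5902.
  z_2 = (-1.097 - 2.291595) / (-2.024) = 1.6742,   |z_2| = 1.6742.
Moduli of all roots: 0.5902, 1.6742.
All moduli strictly greater than 1? No.
Verdict: Not invertible.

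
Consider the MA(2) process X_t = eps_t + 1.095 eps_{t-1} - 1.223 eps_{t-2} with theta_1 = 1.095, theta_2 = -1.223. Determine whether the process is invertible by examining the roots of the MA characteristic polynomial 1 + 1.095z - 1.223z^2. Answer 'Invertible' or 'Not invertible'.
\text{Not invertible}

The MA(q) characteristic polynomial is P(z) = 1 + 1.095z - 1.223z^2.
Invertibility requires all roots to lie outside the unit circle, i.e. |z| > 1 for every root.
Set 1 + (1.095) z + (-1.223) z^2 = 0, i.e. a z^2 + b z + c = 0 with a = -1.223, b = 1.095, c = 1.
Discriminant D = b^2 - 4ac = (1.095)^2 - 4*(-1.223)*1 = 1.199025 - (-4.892) = 6.091025.
D >= 0, so the roots are real: z = (-b +/- sqrt(D)) / (2a) = (-1.095 +/- 2.468) / (-2.446).
  z_1 = (-1.095 + 2.468) / (-2.446) = -0.5613,   |z_1| = 0.5613.
  z_2 = (-1.095 - 2.468) / (-2.446) = 1.4567,   |z_2| = 1.4567.
Moduli of all roots: 0.5613, 1.4567.
All moduli strictly greater than 1? No.
Verdict: Not invertible.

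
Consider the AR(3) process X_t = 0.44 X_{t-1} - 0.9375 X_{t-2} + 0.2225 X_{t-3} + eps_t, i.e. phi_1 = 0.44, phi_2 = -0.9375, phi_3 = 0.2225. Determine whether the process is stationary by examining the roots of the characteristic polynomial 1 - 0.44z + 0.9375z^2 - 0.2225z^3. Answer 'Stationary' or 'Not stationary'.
\text{Stationary}

The AR(p) characteristic polynomial is P(z) = 1 - 0.44z + 0.9375z^2 - 0.2225z^3.
Stationarity requires all roots to lie outside the unit circle, i.e. |z| > 1 for every root.
Degree 3: look for a simple real root z0 first, then factor out (1 - z/z0) and solve the remaining quadratic.
Testing z0 = 4: P(4) = 1 + (-0.44)(4) + (0.9375)(4)^2 + (-0.2225)(4)^3
  = 1 + (-1.76) + (15) + (-14.24) = 0.  So z_0 = 4 is a root, |z_0| = 4.
Divide out the factor (1 - 0.25 z) = (1 - z/z0) (since 1/z0 = 0.25):
  P(z) = (1 - 0.25 z)(1 + (-0.19) z + (0.89) z^2)
  [check: z-coef -0.19 - (0.25) = -0.44; z^2-coef 0.89 - (0.25)(-0.19) = 0.9375; z^3-coef -(0.25)(0.89) = -0.2225.]
Remaining roots from the quadratic factor 1 + (-0.19) z + (0.89) z^2:
  Set 1 + (-0.19) z + (0.89) z^2 = 0, i.e. a z^2 + b z + c = 0 with a = 0.89, b = -0.19, c = 1.
  Discriminant D = b^2 - 4ac = (-0.19)^2 - 4*(0.89)*1 = 0.0361 - (3.56) = -3.5239.
  D < 0, so the roots are the complex-conjugate pair z = (-b +/- i sqrt(-D)) / (2a) = 0.1067 +/- 1.0546i.
  For a conjugate pair |z|^2 = z * conj(z) = (product of roots) = c/a = 1/(0.89) = 1.123596, so |z| = sqrt(1.123596) = 1.06 for both roots.
Moduli of all roots: 4.0000, 1.0600, 1.0600.
All moduli strictly greater than 1? Yes.
Verdict: Stationary.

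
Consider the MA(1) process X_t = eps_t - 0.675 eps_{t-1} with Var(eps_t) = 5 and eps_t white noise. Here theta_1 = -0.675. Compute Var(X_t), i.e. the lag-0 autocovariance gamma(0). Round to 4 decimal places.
\gamma(0) = 7.2781

For an MA(q) process X_t = eps_t + sum_i theta_i eps_{t-i} with
Var(eps_t) = sigma^2, the variance is
  gamma(0) = sigma^2 * (1 + sum_i theta_i^2).
  sum_i theta_i^2 = (-0.675)^2 = 0.455625.
  gamma(0) = 5 * (1 + 0.455625) = 5 * 1.455625 = 7.278125, which rounds to 7.2781.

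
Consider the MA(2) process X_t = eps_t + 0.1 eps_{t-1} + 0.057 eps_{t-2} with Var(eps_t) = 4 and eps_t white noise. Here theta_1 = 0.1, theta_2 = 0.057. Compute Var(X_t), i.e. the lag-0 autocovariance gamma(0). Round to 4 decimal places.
\gamma(0) = 4.0530

For an MA(q) process X_t = eps_t + sum_i theta_i eps_{t-i} with
Var(eps_t) = sigma^2, the variance is
  gamma(0) = sigma^2 * (1 + sum_i theta_i^2).
  sum_i theta_i^2 = (0.1)^2 + (0.057)^2 = 0.01 + 0.003249 = 0.013249.
  gamma(0) = 4 * (1 + 0.013249) = 4 * 1.013249 = 4.052996, which rounds to 4.0530.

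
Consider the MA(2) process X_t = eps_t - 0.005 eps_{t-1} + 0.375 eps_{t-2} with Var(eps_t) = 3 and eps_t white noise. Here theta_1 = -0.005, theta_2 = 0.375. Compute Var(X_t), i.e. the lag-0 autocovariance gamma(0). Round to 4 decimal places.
\gamma(0) = 3.4220

For an MA(q) process X_t = eps_t + sum_i theta_i eps_{t-i} with
Var(eps_t) = sigma^2, the variance is
  gamma(0) = sigma^2 * (1 + sum_i theta_i^2).
  sum_i theta_i^2 = (-0.005)^2 + (0.375)^2 = 0.000025 + 0.140625 = 0.14065.
  gamma(0) = 3 * (1 + 0.14065) = 3 * 1.14065 = 3.42195, which rounds to 3.4220.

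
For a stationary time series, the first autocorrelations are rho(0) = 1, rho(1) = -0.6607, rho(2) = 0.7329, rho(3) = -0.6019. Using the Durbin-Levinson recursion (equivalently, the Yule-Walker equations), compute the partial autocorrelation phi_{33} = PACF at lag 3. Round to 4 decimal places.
\phi_{33} = -0.0610

The PACF at lag k is phi_{kk}, the last component of the solution
to the Yule-Walker system G_k phi = r_k where
  (G_k)_{ij} = rho(|i - j|), (r_k)_i = rho(i), i,j = 1..k.
Equivalently, Durbin-Levinson gives phi_{kk} iteratively:
  phi_{11} = rho(1)
  phi_{kk} = [rho(k) - sum_{j=1..k-1} phi_{k-1,j} rho(k-j)]
            / [1 - sum_{j=1..k-1} phi_{k-1,j} rho(j)],
  phi_{k,j} = phi_{k-1,j} - phi_{kk} phi_{k-1,k-j},  j = 1..k-1.
Step k = 1:
  phi_11 = rho(1) = -0.6607.
Step k = 2:
  phi_22 = [rho(2) - phi_11 rho(1)] / [1 - phi_11 rho(1)] = [0.7329 - (-0.6607)(-0.6607)] / [1 - (-0.6607)(-0.6607)]
         = 0.29637551 / 0.56347551 = 0.525978.
  Update: phi_21 = phi_11 - phi_22 phi_11 = -0.6607 - (0.525978)(-0.6607) = -0.313187.
Step k = 3:
  phi_33 = [rho(3) - phi_21 rho(2) - phi_22 rho(1)] / [1 - phi_21 rho(1) - phi_22 rho(2)]
    numerator   = -0.6019 - (-0.313187)(0.7329) - (0.525978)(-0.6607) = -0.02485214
    denominator = 1 - (-0.313187)(-0.6607) - (0.525978)(0.7329) = 0.40758862
  phi_33 = -0.02485214 / 0.40758862 = -0.061.
Therefore phi_{33} = -0.0610.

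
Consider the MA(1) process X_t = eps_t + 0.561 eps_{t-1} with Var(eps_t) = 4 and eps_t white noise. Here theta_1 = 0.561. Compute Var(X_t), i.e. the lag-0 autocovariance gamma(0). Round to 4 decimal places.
\gamma(0) = 5.2589

For an MA(q) process X_t = eps_t + sum_i theta_i eps_{t-i} with
Var(eps_t) = sigma^2, the variance is
  gamma(0) = sigma^2 * (1 + sum_i theta_i^2).
  sum_i theta_i^2 = (0.561)^2 = 0.314721.
  gamma(0) = 4 * (1 + 0.314721) = 4 * 1.314721 = 5.258884, which rounds to 5.2589.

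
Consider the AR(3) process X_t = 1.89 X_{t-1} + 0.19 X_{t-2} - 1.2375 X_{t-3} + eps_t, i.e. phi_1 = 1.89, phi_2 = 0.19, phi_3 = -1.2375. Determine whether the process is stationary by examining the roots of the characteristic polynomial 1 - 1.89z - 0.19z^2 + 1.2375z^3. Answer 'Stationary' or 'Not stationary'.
\text{Not stationary}

The AR(p) characteristic polynomial is P(z) = 1 - 1.89z - 0.19z^2 + 1.2375z^3.
Stationarity requires all roots to lie outside the unit circle, i.e. |z| > 1 for every root.
Degree 3: look for a simple real root z0 first, then factor out (1 - z/z0) and solve the remaining quadratic.
Testing z0 = 0.8: P(0.8) = 1 + (-1.89)(0.8) + (-0.19)(0.8)^2 + (1.2375)(0.8)^3
  = 1 + (-1.512) + (-0.1216) + (0.6336) = 0.  So z_0 = 0.8 is a root, |z_0| = 0.8.
Divide out the factor (1 - 1.25 z) = (1 - z/z0) (since 1/z0 = 1.25):
  P(z) = (1 - 1.25 z)(1 + (-0.64) z + (-0.99) z^2)
  [check: z-coef -0.64 - (1.25) = -1.89; z^2-coef -0.99 - (1.25)(-0.64) = -0.19; z^3-coef -(1.25)(-0.99) = 1.2375.]
Remaining roots from the quadratic factor 1 + (-0.64) z + (-0.99) z^2:
  Set 1 + (-0.64) z + (-0.99) z^2 = 0, i.e. a z^2 + b z + c = 0 with a = -0.99, b = -0.64, c = 1.
  Discriminant D = b^2 - 4ac = (-0.64)^2 - 4*(-0.99)*1 = 0.4096 - (-3.96) = 4.3696.
  D >= 0, so the roots are real: z = (-b +/- sqrt(D)) / (2a) = (0.64 +/- 2.090359) / (-1.98).
    z_1 = (0.64 + 2.090359) / (-1.98) = -1.379,   |z_1| = 1.379.
    z_2 = (0.64 - 2.090359) / (-1.98) = 0.7325,   |z_2| = 0.7325.
Moduli of all roots: 0.8000, 1.3790, 0.7325.
All moduli strictly greater than 1? No.
Verdict: Not stationary.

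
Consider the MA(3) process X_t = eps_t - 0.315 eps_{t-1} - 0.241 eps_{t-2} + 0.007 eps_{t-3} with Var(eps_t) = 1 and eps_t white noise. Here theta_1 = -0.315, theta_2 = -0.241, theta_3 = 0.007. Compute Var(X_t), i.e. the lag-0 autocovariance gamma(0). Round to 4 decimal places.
\gamma(0) = 1.1574

For an MA(q) process X_t = eps_t + sum_i theta_i eps_{t-i} with
Var(eps_t) = sigma^2, the variance is
  gamma(0) = sigma^2 * (1 + sum_i theta_i^2).
  sum_i theta_i^2 = (-0.315)^2 + (-0.241)^2 + (0.007)^2 = 0.099225 + 0.058081 + 0.000049 = 0.157355.
  gamma(0) = 1 * (1 + 0.157355) = 1 * 1.157355 = 1.157355, which rounds to 1.1574.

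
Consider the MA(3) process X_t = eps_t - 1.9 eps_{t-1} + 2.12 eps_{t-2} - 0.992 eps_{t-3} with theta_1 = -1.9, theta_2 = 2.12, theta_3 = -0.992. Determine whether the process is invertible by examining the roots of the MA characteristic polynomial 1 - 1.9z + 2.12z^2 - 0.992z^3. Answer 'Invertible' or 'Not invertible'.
\text{Not invertible}

The MA(q) characteristic polynomial is P(z) = 1 - 1.9z + 2.12z^2 - 0.992z^3.
Invertibility requires all roots to lie outside the unit circle, i.e. |z| > 1 for every root.
Degree 3: look for a simple real root z0 first, then factor out (1 - z/z0) and solve the remaining quadratic.
Testing z0 = 1.25: P(1.25) = 1 + (-1.9)(1.25) + (2.12)(1.25)^2 + (-0.992)(1.25)^3
  = 1 + (-2.375) + (3.3125) + (-1.9375) = 0.  So z_0 = 1.25 is a root, |z_0| = 1.25.
Divide out the factor (1 - 0.8 z) = (1 - z/z0) (since 1/z0 = 0.8):
  P(z) = (1 - 0.8 z)(1 + (-1.1) z + (1.24) z^2)
  [check: z-coef -1.1 - (0.8) = -1.9; z^2-coef 1.24 - (0.8)(-1.1) = 2.12; z^3-coef -(0.8)(1.24) = -0.992.]
Remaining roots from the quadratic factor 1 + (-1.1) z + (1.24) z^2:
  Set 1 + (-1.1) z + (1.24) z^2 = 0, i.e. a z^2 + b z + c = 0 with a = 1.24, b = -1.1, c = 1.
  Discriminant D = b^2 - 4ac = (-1.1)^2 - 4*(1.24)*1 = 1.21 - (4.96) = -3.75.
  D < 0, so the roots are the complex-conjugate pair z = (-b +/- i sqrt(-D)) / (2a) = 0.4435 +/- 0.7808i.
  For a conjugate pair |z|^2 = z * conj(z) = (product of roots) = c/a = 1/(1.24) = 0.806452, so |z| = sqrt(0.806452) = 0.898 for both roots.
Moduli of all roots: 1.2500, 0.8980, 0.8980.
All moduli strictly greater than 1? No.
Verdict: Not invertible.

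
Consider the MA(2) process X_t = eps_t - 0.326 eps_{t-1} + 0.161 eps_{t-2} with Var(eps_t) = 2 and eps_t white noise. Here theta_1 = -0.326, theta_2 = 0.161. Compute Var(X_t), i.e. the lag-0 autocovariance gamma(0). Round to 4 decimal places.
\gamma(0) = 2.2644

For an MA(q) process X_t = eps_t + sum_i theta_i eps_{t-i} with
Var(eps_t) = sigma^2, the variance is
  gamma(0) = sigma^2 * (1 + sum_i theta_i^2).
  sum_i theta_i^2 = (-0.326)^2 + (0.161)^2 = 0.106276 + 0.025921 = 0.132197.
  gamma(0) = 2 * (1 + 0.132197) = 2 * 1.132197 = 2.264394, which rounds to 2.2644.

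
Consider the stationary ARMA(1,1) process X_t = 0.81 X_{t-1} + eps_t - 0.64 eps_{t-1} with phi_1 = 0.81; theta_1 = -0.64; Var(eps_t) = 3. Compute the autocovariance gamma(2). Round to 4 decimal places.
\gamma(2) = 0.5785

Multiply the model equation by X_{t-k} and take expectations. With theta_0 = psi_0 = 1 and psi_j the MA(infinity) weights, this gives
  gamma(k) - sum_i phi_i gamma(k-i) = c_k,
  c_k = sigma^2 * sum_{j=k..q} theta_j psi_{j-k}   (c_k = 0 for k > q),
using gamma(-m) = gamma(m).
psi-weights needed (psi_j = theta_j + sum_i phi_i psi_{j-i}):
  psi_1 = theta_1 + phi_1 = -0.64 + (0.81) = 0.17
Right-hand sides:
  c_0 = sigma^2 (1 + theta_1 psi_1) = 3 * (1 + (-0.64)(0.17)) = 3 * 0.8912 = 2.6736
  c_1 = sigma^2 theta_1 = 3 * (-0.64) = -1.92
  c_2 = 0
Equations for k = 0 and k = 1 (AR order 1):
  gamma(0) = phi_1 gamma(1) + c_0
  gamma(1) = phi_1 gamma(0) + c_1
Substituting the second into the first: gamma(0) (1 - phi_1^2) = c_0 + phi_1 c_1, so
  gamma(0) = (c_0 + phi_1 c_1) / (1 - phi_1^2) = (2.6736 + (0.81)(-1.92)) / (1 - (0.81)^2) = 1.1184 / 0.3439 = 3.252108.
  gamma(1) = phi_1 gamma(0) + c_1 = (0.81)(3.252108) + (-1.92) = 0.714208.
For k = 2 (> q): gamma(2) = phi_1 gamma(1) = (0.81)(0.714208) = 0.578508.
Therefore gamma(2) = 0.5785 (to 4 decimal places).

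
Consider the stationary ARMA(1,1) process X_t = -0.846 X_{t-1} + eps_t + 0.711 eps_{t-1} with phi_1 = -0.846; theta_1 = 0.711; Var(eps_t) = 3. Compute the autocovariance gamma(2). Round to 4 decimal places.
\gamma(2) = 0.4803

Multiply the model equation by X_{t-k} and take expectations. With theta_0 = psi_0 = 1 and psi_j the MA(infinity) weights, this gives
  gamma(k) - sum_i phi_i gamma(k-i) = c_k,
  c_k = sigma^2 * sum_{j=k..q} theta_j psi_{j-k}   (c_k = 0 for k > q),
using gamma(-m) = gamma(m).
psi-weights needed (psi_j = theta_j + sum_i phi_i psi_{j-i}):
  psi_1 = theta_1 + phi_1 = 0.711 + (-0.846) = -0.135
Right-hand sides:
  c_0 = sigma^2 (1 + theta_1 psi_1) = 3 * (1 + (0.711)(-0.135)) = 3 * 0.904015 = 2.712045
  c_1 = sigma^2 theta_1 = 3 * (0.711) = 2.133
  c_2 = 0
Equations for k = 0 and k = 1 (AR order 1):
  gamma(0) = phi_1 gamma(1) + c_0
  gamma(1) = phi_1 gamma(0) + c_1
Substituting the second into the first: gamma(0) (1 - phi_1^2) = c_0 + phi_1 c_1, so
  gamma(0) = (c_0 + phi_1 c_1) / (1 - phi_1^2) = (2.712045 + (-0.846)(2.133)) / (1 - (-0.846)^2) = 0.907527 / 0.284284 = 3.192325.
  gamma(1) = phi_1 gamma(0) + c_1 = (-0.846)(3.192325) + (2.133) = -0.567707.
For k = 2 (> q): gamma(2) = phi_1 gamma(1) = (-0.846)(-0.567707) = 0.48028.
Therefore gamma(2) = 0.4803 (to 4 decimal places).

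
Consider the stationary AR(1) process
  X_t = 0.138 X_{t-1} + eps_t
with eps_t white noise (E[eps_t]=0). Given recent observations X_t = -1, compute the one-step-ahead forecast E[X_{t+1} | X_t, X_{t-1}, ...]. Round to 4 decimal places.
E[X_{t+1} \mid \mathcal F_t] = -0.1380

For an AR(p) model X_t = c + sum_i phi_i X_{t-i} + eps_t, the
one-step-ahead conditional mean is
  E[X_{t+1} | X_t, ...] = c + sum_i phi_i X_{t+1-i}.
Substitute known values:
  E[X_{t+1} | ...] = (0.138) * (-1)
                   = -0.1380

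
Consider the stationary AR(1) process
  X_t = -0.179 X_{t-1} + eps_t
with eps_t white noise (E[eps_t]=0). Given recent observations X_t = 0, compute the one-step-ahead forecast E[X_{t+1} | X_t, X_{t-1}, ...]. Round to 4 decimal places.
E[X_{t+1} \mid \mathcal F_t] = 0.0000

For an AR(p) model X_t = c + sum_i phi_i X_{t-i} + eps_t, the
one-step-ahead conditional mean is
  E[X_{t+1} | X_t, ...] = c + sum_i phi_i X_{t+1-i}.
Substitute known values:
  E[X_{t+1} | ...] = (-0.179) * (0)
                   = 0.0000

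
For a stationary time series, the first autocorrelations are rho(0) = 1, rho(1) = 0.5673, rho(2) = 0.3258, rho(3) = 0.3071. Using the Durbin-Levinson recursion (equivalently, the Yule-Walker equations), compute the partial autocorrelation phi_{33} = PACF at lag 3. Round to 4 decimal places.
\phi_{33} = 0.1770

The PACF at lag k is phi_{kk}, the last component of the solution
to the Yule-Walker system G_k phi = r_k where
  (G_k)_{ij} = rho(|i - j|), (r_k)_i = rho(i), i,j = 1..k.
Equivalently, Durbin-Levinson gives phi_{kk} iteratively:
  phi_{11} = rho(1)
  phi_{kk} = [rho(k) - sum_{j=1..k-1} phi_{k-1,j} rho(k-j)]
            / [1 - sum_{j=1..k-1} phi_{k-1,j} rho(j)],
  phi_{k,j} = phi_{k-1,j} - phi_{kk} phi_{k-1,k-j},  j = 1..k-1.
Step k = 1:
  phi_11 = rho(1) = 0.5673.
Step k = 2:
  phi_22 = [rho(2) - phi_11 rho(1)] / [1 - phi_11 rho(1)] = [0.3258 - (0.5673)(0.5673)] / [1 - (0.5673)(0.5673)]
         = 0.00397071 / 0.67817071 = 0.005855.
  Update: phi_21 = phi_11 - phi_22 phi_11 = 0.5673 - (0.005855)(0.5673) = 0.563978.
Step k = 3:
  phi_33 = [rho(3) - phi_21 rho(2) - phi_22 rho(1)] / [1 - phi_21 rho(1) - phi_22 rho(2)]
    numerator   = 0.3071 - (0.563978)(0.3258) - (0.005855)(0.5673) = 0.12003427
    denominator = 1 - (0.563978)(0.5673) - (0.005855)(0.3258) = 0.67814746
  phi_33 = 0.12003427 / 0.67814746 = 0.177.
Therefore phi_{33} = 0.1770.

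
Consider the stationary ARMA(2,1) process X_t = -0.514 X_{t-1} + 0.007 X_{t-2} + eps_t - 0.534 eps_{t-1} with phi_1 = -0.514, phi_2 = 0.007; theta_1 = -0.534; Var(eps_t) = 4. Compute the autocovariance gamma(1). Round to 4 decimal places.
\gamma(1) = -7.3496

Multiply the model equation by X_{t-k} and take expectations. With theta_0 = psi_0 = 1 and psi_j the MA(infinity) weights, this gives
  gamma(k) - sum_i phi_i gamma(k-i) = c_k,
  c_k = sigma^2 * sum_{j=k..q} theta_j psi_{j-k}   (c_k = 0 for k > q),
using gamma(-m) = gamma(m).
psi-weights needed (psi_j = theta_j + sum_i phi_i psi_{j-i}):
  psi_1 = theta_1 + phi_1 = -0.534 + (-0.514) = -1.048
Right-hand sides:
  c_0 = sigma^2 (1 + theta_1 psi_1) = 4 * (1 + (-0.534)(-1.048)) = 4 * 1.559632 = 6.238528
  c_1 = sigma^2 theta_1 = 4 * (-0.534) = -2.136
  c_2 = 0
Equations for k = 0, 1, 2 (AR order 2, c_2 = 0):
  (E0) gamma(0) = phi_1 gamma(1) + phi_2 gamma(2) + c_0
  (E1) gamma(1) = phi_1 gamma(0) + phi_2 gamma(1) + c_1
  (E2) gamma(2) = phi_1 gamma(1) + phi_2 gamma(0)
From (E1): gamma(1) = A gamma(0) + B with
  A = phi_1 / (1 - phi_2) = -0.514 / 0.993 = -0.517623,   B = c_1 / (1 - phi_2) = -2.136 / 0.993 = -2.151057.
Insert (E2) into (E0): gamma(0) (1 - phi_2^2) = phi_1 (1 + phi_2) gamma(1) + c_0.
  phi_1 (1 + phi_2) = (-0.514)(1.007) = -0.517598,   1 - phi_2^2 = 0.999951.
Replace gamma(1) by A gamma(0) + B and collect gamma(0):
  gamma(0) [0.999951 - (-0.517598)(-0.517623)] = (-0.517598)(-2.151057) + 6.238528
  gamma(0) * 0.73203 = 7.351911
  gamma(0) = 7.351911 / 0.73203 = 10.04318.
  gamma(1) = A gamma(0) + B = (-0.517623)(10.04318) + (-2.151057) = -7.349642.
Therefore gamma(1) = -7.3496 (to 4 decimal places).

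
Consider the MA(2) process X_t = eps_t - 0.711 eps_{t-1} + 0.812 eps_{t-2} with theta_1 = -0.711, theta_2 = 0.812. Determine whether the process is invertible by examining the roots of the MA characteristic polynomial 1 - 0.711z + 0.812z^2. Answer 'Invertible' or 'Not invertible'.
\text{Invertible}

The MA(q) characteristic polynomial is P(z) = 1 - 0.711z + 0.812z^2.
Invertibility requires all roots to lie outside the unit circle, i.e. |z| > 1 for every root.
Set 1 + (-0.711) z + (0.812) z^2 = 0, i.e. a z^2 + b z + c = 0 with a = 0.812, b = -0.711, c = 1.
Discriminant D = b^2 - 4ac = (-0.711)^2 - 4*(0.812)*1 = 0.505521 - (3.248) = -2.742479.
D < 0, so the roots are the complex-conjugate pair z = (-b +/- i sqrt(-D)) / (2a) = 0.4378 +/- 1.0197i.
For a conjugate pair |z|^2 = z * conj(z) = (product of roots) = c/a = 1/(0.812) = 1.231527, so |z| = sqrt(1.231527) = 1.1097 for both roots.
Moduli of all roots: 1.1097, 1.1097.
All moduli strictly greater than 1? Yes.
Verdict: Invertible.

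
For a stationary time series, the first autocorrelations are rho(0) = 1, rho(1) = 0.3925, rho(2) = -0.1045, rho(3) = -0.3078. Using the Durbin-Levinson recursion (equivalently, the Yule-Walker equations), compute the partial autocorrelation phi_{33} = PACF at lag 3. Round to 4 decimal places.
\phi_{33} = -0.1751

The PACF at lag k is phi_{kk}, the last component of the solution
to the Yule-Walker system G_k phi = r_k where
  (G_k)_{ij} = rho(|i - j|), (r_k)_i = rho(i), i,j = 1..k.
Equivalently, Durbin-Levinson gives phi_{kk} iteratively:
  phi_{11} = rho(1)
  phi_{kk} = [rho(k) - sum_{j=1..k-1} phi_{k-1,j} rho(k-j)]
            / [1 - sum_{j=1..k-1} phi_{k-1,j} rho(j)],
  phi_{k,j} = phi_{k-1,j} - phi_{kk} phi_{k-1,k-j},  j = 1..k-1.
Step k = 1:
  phi_11 = rho(1) = 0.3925.
Step k = 2:
  phi_22 = [rho(2) - phi_11 rho(1)] / [1 - phi_11 rho(1)] = [-0.1045 - (0.3925)(0.3925)] / [1 - (0.3925)(0.3925)]
         = -0.25855625 / 0.84594375 = -0.305642.
  Update: phi_21 = phi_11 - phi_22 phi_11 = 0.3925 - (-0.305642)(0.3925) = 0.512465.
Step k = 3:
  phi_33 = [rho(3) - phi_21 rho(2) - phi_22 rho(1)] / [1 - phi_21 rho(1) - phi_22 rho(2)]
    numerator   = -0.3078 - (0.512465)(-0.1045) - (-0.305642)(0.3925) = -0.13428282
    denominator = 1 - (0.512465)(0.3925) - (-0.305642)(-0.1045) = 0.76691801
  phi_33 = -0.13428282 / 0.76691801 = -0.1751.
Therefore phi_{33} = -0.1751.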